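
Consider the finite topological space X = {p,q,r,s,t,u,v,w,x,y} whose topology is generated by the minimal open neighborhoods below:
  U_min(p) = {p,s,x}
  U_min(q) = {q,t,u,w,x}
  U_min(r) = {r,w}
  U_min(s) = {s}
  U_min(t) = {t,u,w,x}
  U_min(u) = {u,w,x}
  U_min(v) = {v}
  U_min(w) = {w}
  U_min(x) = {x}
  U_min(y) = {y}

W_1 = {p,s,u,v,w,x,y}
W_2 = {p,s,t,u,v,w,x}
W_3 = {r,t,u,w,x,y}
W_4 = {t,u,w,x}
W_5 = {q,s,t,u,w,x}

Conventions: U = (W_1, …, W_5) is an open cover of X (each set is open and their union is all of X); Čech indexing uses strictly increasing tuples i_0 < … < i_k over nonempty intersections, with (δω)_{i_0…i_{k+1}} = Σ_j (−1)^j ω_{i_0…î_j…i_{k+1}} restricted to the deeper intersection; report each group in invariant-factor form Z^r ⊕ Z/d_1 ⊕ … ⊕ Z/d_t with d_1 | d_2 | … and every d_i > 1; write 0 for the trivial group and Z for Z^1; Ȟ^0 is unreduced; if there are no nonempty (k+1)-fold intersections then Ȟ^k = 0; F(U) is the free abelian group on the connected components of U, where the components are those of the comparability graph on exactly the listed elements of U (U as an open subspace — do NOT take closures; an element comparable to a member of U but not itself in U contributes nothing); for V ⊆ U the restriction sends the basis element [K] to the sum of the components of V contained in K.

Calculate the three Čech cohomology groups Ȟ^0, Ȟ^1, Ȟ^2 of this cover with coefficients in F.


Ȟ^0(U;F) ≅ Z^3, Ȟ^1(U;F) ≅ 0, Ȟ^2(U;F) ≅ 0

nerve of the cover:
  W12={p,s,u,v,w,x} W13={u,w,x,y} W14={u,w,x} W15={s,u,w,x} W23={t,u,w,x} W24={t,u,w,x} W25={s,t,u,w,x} W34={t,u,w,x} W35={t,u,w,x} W45={t,u,w,x}
  W123={u,w,x} W124={u,w,x} W125={s,u,w,x} W134={u,w,x} W135={u,w,x} W145={u,w,x} W234={t,u,w,x} W235={t,u,w,x} W245={t,u,w,x} W345={t,u,w,x}
  W1234={u,w,x} W1235={u,w,x} W1245={u,w,x} W1345={u,w,x} W2345={t,u,w,x}
  W12345={u,w,x}
components per intersection:
  W1: {p,s,u,w,x} {v} {y}
  W2: {p,s,t,u,w,x} {v}
  W3: {r,t,u,w,x} {y}
  W4: {t,u,w,x}
  W5: {q,t,u,w,x} {s}
  W12: {p,s,u,w,x} {v}
  W13: {u,w,x} {y}
  W14: {u,w,x}
  W15: {s} {u,w,x}
  W23: {t,u,w,x}
  W24: {t,u,w,x}
  W25: {s} {t,u,w,x}
  W34: {t,u,w,x}
  W35: {t,u,w,x}
  W45: {t,u,w,x}
  W123: {u,w,x}
  W124: {u,w,x}
  W125: {s} {u,w,x}
  W134: {u,w,x}
  W135: {u,w,x}
  W145: {u,w,x}
  W234: {t,u,w,x}
  W235: {t,u,w,x}
  W245: {t,u,w,x}
  W345: {t,u,w,x}
  W1234: {u,w,x}
  W1235: {u,w,x}
  W1245: {u,w,x}
  W1345: {u,w,x}
  W2345: {t,u,w,x}
  W12345: {u,w,x}
C dims 10,14,11,5; δ0: rk 7, SNF 1^7; δ1: rk 7, SNF 1^7; δ2: rk 4, SNF 1^4
Ȟ^0 = (10 − 7) − 0 = 3, so Ȟ^0 ≅ Z^3
Ȟ^1 = (14 − 7) − 7 = 0, so Ȟ^1 ≅ 0
Ȟ^2 = (11 − 4) − 7 = 0, so Ȟ^2 ≅ 0


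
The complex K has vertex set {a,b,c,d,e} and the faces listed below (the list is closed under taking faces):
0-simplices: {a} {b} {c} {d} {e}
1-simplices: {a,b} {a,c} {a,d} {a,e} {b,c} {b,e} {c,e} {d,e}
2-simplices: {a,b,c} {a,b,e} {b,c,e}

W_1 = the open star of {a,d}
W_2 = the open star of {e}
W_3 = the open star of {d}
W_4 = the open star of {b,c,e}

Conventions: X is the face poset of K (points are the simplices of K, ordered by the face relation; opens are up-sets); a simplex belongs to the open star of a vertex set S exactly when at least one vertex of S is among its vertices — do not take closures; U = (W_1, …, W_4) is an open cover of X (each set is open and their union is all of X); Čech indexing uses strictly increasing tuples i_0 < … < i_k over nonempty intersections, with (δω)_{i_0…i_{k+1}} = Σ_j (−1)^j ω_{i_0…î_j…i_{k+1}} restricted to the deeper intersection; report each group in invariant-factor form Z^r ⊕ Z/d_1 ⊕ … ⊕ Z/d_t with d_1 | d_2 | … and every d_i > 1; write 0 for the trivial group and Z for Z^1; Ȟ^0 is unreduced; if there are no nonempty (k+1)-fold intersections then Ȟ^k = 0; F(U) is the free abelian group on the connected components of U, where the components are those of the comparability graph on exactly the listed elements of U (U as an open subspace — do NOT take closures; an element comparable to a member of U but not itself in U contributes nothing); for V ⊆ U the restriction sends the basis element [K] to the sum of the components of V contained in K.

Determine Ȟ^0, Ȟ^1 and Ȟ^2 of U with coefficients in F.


nonempty overlaps:
  W1={{a},{d},{a,b},{a,c},{a,d},{a,e},{d,e},{a,b,c},{a,b,e}} W2={{e},{a,e},{b,e},{c,e},{d,e},{a,b,e},{b,c,e}} W3={{d},{a,d},{d,e}} W4={{b},{c},{e},{a,b},{a,c},{a,e},{b,c},{b,e},{c,e},{d,e},{a,b,c},{a,b,e},{b,c,e}}
  W12={{a,e},{d,e},{a,b,e}} W13={{d},{a,d},{d,e}} W14={{a,b},{a,c},{a,e},{d,e},{a,b,c},{a,b,e}} W23={{d,e}} W24={{e},{a,e},{b,e},{c,e},{d,e},{a,b,e},{b,c,e}} W34={{d,e}}
  W123={{d,e}} W124={{a,e},{d,e},{a,b,e}} W134={{d,e}} W234={{d,e}}
  W1234={{d,e}}
components per intersection:
  W1: {{a},{d},{a,b},{a,c},{a,d},{a,e},{d,e},{a,b,c},{a,b,e}}
  W2: {{e},{a,e},{b,e},{c,e},{d,e},{a,b,e},{b,c,e}}
  W3: {{d},{a,d},{d,e}}
  W4: {{b},{c},{e},{a,b},{a,c},{a,e},{b,c},{b,e},{c,e},{d,e},{a,b,c},{a,b,e},{b,c,e}}
  W12: {{a,e},{a,b,e}} {{d,e}}
  W13: {{d},{a,d},{d,e}}
  W14: {{a,b},{a,c},{a,e},{a,b,c},{a,b,e}} {{d,e}}
  W23: {{d,e}}
  W24: {{e},{a,e},{b,e},{c,e},{d,e},{a,b,e},{b,c,e}}
  W34: {{d,e}}
  W123: {{d,e}}
  W124: {{a,e},{a,b,e}} {{d,e}}
  W134: {{d,e}}
  W234: {{d,e}}
  W1234: {{d,e}}
C dims 4,8,5,1; δ0: rk 3, SNF 1^3; δ1: rk 4, SNF 1^4; δ2: rk 1, SNF 1^1
degree 0: 4−3−0 = 1 → Ȟ^0 ≅ Z
degree 1: 8−4−3 = 1 → Ȟ^1 ≅ Z
degree 2: 5−1−4 = 0 → Ȟ^2 ≅ 0

Ȟ^0 = Z, Ȟ^1 = Z, Ȟ^2 = 0


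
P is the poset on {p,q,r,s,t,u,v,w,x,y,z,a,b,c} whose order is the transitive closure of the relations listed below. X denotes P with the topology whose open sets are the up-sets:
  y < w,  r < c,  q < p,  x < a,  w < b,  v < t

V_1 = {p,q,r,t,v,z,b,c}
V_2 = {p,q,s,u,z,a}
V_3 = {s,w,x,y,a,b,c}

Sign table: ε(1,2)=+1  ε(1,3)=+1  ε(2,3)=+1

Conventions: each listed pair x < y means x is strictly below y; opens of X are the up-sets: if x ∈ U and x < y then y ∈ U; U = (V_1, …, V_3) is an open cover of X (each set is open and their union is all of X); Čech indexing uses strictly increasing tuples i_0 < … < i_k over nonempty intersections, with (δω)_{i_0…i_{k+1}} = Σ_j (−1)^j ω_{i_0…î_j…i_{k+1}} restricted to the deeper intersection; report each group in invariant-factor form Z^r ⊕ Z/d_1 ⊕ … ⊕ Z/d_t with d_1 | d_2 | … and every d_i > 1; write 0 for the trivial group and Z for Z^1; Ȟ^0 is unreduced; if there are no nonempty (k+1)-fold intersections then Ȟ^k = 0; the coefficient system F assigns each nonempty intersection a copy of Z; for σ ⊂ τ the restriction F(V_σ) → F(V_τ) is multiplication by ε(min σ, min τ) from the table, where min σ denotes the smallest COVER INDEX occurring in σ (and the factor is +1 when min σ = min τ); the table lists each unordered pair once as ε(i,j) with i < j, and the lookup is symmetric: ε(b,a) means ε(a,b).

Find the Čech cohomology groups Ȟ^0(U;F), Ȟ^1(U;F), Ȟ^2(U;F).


nonempty intersections:
  V12={p,q,z} V13={b,c} V23={s,a}
C dims 3,3; δ0: rk 2, SNF 1^2
Ȟ^0: (3−2)−0=1 ⇒ Z
Ȟ^1: (3−0)−2=1 ⇒ Z
Ȟ^2: (0−0)−0=0 ⇒ 0

Ȟ^0(U;F) ≅ Z; Ȟ^1(U;F) ≅ Z; Ȟ^2(U;F) ≅ 0


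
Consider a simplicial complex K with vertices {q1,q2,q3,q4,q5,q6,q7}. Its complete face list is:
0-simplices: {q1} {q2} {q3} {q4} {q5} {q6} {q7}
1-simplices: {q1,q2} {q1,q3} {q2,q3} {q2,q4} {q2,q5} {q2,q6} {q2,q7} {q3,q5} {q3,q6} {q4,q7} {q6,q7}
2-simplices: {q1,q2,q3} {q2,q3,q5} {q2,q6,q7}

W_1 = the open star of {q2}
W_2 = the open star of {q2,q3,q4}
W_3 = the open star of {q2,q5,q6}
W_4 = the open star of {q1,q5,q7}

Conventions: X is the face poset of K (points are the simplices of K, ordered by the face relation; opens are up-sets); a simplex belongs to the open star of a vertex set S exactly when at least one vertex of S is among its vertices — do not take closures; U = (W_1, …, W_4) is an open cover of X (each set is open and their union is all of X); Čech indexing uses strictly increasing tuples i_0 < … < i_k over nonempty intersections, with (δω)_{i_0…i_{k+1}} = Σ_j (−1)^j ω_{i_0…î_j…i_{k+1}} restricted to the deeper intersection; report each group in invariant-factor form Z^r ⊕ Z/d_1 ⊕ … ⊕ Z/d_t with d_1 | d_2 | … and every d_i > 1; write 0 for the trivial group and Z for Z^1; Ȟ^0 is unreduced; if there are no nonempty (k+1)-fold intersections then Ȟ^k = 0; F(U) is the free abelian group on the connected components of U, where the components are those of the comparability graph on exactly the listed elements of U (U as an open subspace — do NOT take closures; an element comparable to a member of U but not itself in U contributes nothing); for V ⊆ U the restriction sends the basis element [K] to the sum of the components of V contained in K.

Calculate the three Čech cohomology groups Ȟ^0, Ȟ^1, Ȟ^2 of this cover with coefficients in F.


nerve of the cover:
  W1={{q2},{q1,q2},{q2,q3},{q2,q4},{q2,q5},{q2,q6},{q2,q7},{q1,q2,q3},{q2,q3,q5},{q2,q6,q7}} W2={{q2},{q3},{q4},{q1,q2},{q1,q3},{q2,q3},{q2,q4},{q2,q5},{q2,q6},{q2,q7},{q3,q5},{q3,q6},{q4,q7},{q1,q2,q3},{q2,q3,q5},{q2,q6,q7}} W3={{q2},{q5},{q6},{q1,q2},{q2,q3},{q2,q4},{q2,q5},{q2,q6},{q2,q7},{q3,q5},{q3,q6},{q6,q7},{q1,q2,q3},{q2,q3,q5},{q2,q6,q7}} W4={{q1},{q5},{q7},{q1,q2},{q1,q3},{q2,q5},{q2,q7},{q3,q5},{q4,q7},{q6,q7},{q1,q2,q3},{q2,q3,q5},{q2,q6,q7}}
  W12={{q2},{q1,q2},{q2,q3},{q2,q4},{q2,q5},{q2,q6},{q2,q7},{q1,q2,q3},{q2,q3,q5},{q2,q6,q7}} W13={{q2},{q1,q2},{q2,q3},{q2,q4},{q2,q5},{q2,q6},{q2,q7},{q1,q2,q3},{q2,q3,q5},{q2,q6,q7}} W14={{q1,q2},{q2,q5},{q2,q7},{q1,q2,q3},{q2,q3,q5},{q2,q6,q7}} W23={{q2},{q1,q2},{q2,q3},{q2,q4},{q2,q5},{q2,q6},{q2,q7},{q3,q5},{q3,q6},{q1,q2,q3},{q2,q3,q5},{q2,q6,q7}} W24={{q1,q2},{q1,q3},{q2,q5},{q2,q7},{q3,q5},{q4,q7},{q1,q2,q3},{q2,q3,q5},{q2,q6,q7}} W34={{q5},{q1,q2},{q2,q5},{q2,q7},{q3,q5},{q6,q7},{q1,q2,q3},{q2,q3,q5},{q2,q6,q7}}
  W123={{q2},{q1,q2},{q2,q3},{q2,q4},{q2,q5},{q2,q6},{q2,q7},{q1,q2,q3},{q2,q3,q5},{q2,q6,q7}} W124={{q1,q2},{q2,q5},{q2,q7},{q1,q2,q3},{q2,q3,q5},{q2,q6,q7}} W134={{q1,q2},{q2,q5},{q2,q7},{q1,q2,q3},{q2,q3,q5},{q2,q6,q7}} W234={{q1,q2},{q2,q5},{q2,q7},{q3,q5},{q1,q2,q3},{q2,q3,q5},{q2,q6,q7}}
  W1234={{q1,q2},{q2,q5},{q2,q7},{q1,q2,q3},{q2,q3,q5},{q2,q6,q7}}
components per intersection:
  W1: {{q2},{q1,q2},{q2,q3},{q2,q4},{q2,q5},{q2,q6},{q2,q7},{q1,q2,q3},{q2,q3,q5},{q2,q6,q7}}
  W2: {{q2},{q3},{q4},{q1,q2},{q1,q3},{q2,q3},{q2,q4},{q2,q5},{q2,q6},{q2,q7},{q3,q5},{q3,q6},{q4,q7},{q1,q2,q3},{q2,q3,q5},{q2,q6,q7}}
  W3: {{q2},{q5},{q6},{q1,q2},{q2,q3},{q2,q4},{q2,q5},{q2,q6},{q2,q7},{q3,q5},{q3,q6},{q6,q7},{q1,q2,q3},{q2,q3,q5},{q2,q6,q7}}
  W4: {{q1},{q1,q2},{q1,q3},{q1,q2,q3}} {{q5},{q2,q5},{q3,q5},{q2,q3,q5}} {{q7},{q2,q7},{q4,q7},{q6,q7},{q2,q6,q7}}
  W12: {{q2},{q1,q2},{q2,q3},{q2,q4},{q2,q5},{q2,q6},{q2,q7},{q1,q2,q3},{q2,q3,q5},{q2,q6,q7}}
  W13: {{q2},{q1,q2},{q2,q3},{q2,q4},{q2,q5},{q2,q6},{q2,q7},{q1,q2,q3},{q2,q3,q5},{q2,q6,q7}}
  W14: {{q1,q2},{q1,q2,q3}} {{q2,q5},{q2,q3,q5}} {{q2,q7},{q2,q6,q7}}
  W23: {{q2},{q1,q2},{q2,q3},{q2,q4},{q2,q5},{q2,q6},{q2,q7},{q3,q5},{q1,q2,q3},{q2,q3,q5},{q2,q6,q7}} {{q3,q6}}
  W24: {{q1,q2},{q1,q3},{q1,q2,q3}} {{q2,q5},{q3,q5},{q2,q3,q5}} {{q2,q7},{q2,q6,q7}} {{q4,q7}}
  W34: {{q5},{q2,q5},{q3,q5},{q2,q3,q5}} {{q1,q2},{q1,q2,q3}} {{q2,q7},{q6,q7},{q2,q6,q7}}
  W123: {{q2},{q1,q2},{q2,q3},{q2,q4},{q2,q5},{q2,q6},{q2,q7},{q1,q2,q3},{q2,q3,q5},{q2,q6,q7}}
  W124: {{q1,q2},{q1,q2,q3}} {{q2,q5},{q2,q3,q5}} {{q2,q7},{q2,q6,q7}}
  W134: {{q1,q2},{q1,q2,q3}} {{q2,q5},{q2,q3,q5}} {{q2,q7},{q2,q6,q7}}
  W234: {{q1,q2},{q1,q2,q3}} {{q2,q5},{q3,q5},{q2,q3,q5}} {{q2,q7},{q2,q6,q7}}
  W1234: {{q1,q2},{q1,q2,q3}} {{q2,q5},{q2,q3,q5}} {{q2,q7},{q2,q6,q7}}
C dims 6,14,10,3; δ0: rk 5, SNF 1^5; δ1: rk 7, SNF 1^7; δ2: rk 3, SNF 1^3
Ȟ^0 = (6 − 5) − 0 = 1, so Ȟ^0 ≅ Z
Ȟ^1 = (14 − 7) − 5 = 2, so Ȟ^1 ≅ Z^2
Ȟ^2 = (10 − 3) − 7 = 0, so Ȟ^2 ≅ 0

Ȟ^0 = Z; Ȟ^1 = Z^2; Ȟ^2 = 0


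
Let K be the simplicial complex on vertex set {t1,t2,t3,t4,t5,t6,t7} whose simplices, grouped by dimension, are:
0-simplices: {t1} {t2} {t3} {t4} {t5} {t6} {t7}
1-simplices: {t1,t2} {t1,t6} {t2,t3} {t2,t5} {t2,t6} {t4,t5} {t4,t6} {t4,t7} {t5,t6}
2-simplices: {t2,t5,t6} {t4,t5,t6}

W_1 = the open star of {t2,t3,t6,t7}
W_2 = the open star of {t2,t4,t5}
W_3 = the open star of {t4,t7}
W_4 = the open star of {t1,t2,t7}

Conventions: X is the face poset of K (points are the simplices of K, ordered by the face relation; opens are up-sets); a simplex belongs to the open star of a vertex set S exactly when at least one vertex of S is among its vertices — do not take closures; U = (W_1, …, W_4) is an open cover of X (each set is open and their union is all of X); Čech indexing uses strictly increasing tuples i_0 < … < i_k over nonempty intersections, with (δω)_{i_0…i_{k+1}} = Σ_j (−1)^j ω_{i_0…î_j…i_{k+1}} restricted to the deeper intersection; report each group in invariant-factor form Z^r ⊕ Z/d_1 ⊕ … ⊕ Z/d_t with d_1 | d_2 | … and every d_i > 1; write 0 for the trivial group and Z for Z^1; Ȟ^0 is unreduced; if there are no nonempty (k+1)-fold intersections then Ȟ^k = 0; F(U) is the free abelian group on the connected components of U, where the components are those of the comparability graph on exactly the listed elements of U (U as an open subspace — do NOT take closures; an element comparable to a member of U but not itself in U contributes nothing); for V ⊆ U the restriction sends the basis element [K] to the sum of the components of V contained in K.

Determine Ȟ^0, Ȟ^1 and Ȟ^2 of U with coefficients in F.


cover nerve:
  W1={{t2},{t3},{t6},{t7},{t1,t2},{t1,t6},{t2,t3},{t2,t5},{t2,t6},{t4,t6},{t4,t7},{t5,t6},{t2,t5,t6},{t4,t5,t6}} W2={{t2},{t4},{t5},{t1,t2},{t2,t3},{t2,t5},{t2,t6},{t4,t5},{t4,t6},{t4,t7},{t5,t6},{t2,t5,t6},{t4,t5,t6}} W3={{t4},{t7},{t4,t5},{t4,t6},{t4,t7},{t4,t5,t6}} W4={{t1},{t2},{t7},{t1,t2},{t1,t6},{t2,t3},{t2,t5},{t2,t6},{t4,t7},{t2,t5,t6}}
  W12={{t2},{t1,t2},{t2,t3},{t2,t5},{t2,t6},{t4,t6},{t4,t7},{t5,t6},{t2,t5,t6},{t4,t5,t6}} W13={{t7},{t4,t6},{t4,t7},{t4,t5,t6}} W14={{t2},{t7},{t1,t2},{t1,t6},{t2,t3},{t2,t5},{t2,t6},{t4,t7},{t2,t5,t6}} W23={{t4},{t4,t5},{t4,t6},{t4,t7},{t4,t5,t6}} W24={{t2},{t1,t2},{t2,t3},{t2,t5},{t2,t6},{t4,t7},{t2,t5,t6}} W34={{t7},{t4,t7}}
  W123={{t4,t6},{t4,t7},{t4,t5,t6}} W124={{t2},{t1,t2},{t2,t3},{t2,t5},{t2,t6},{t4,t7},{t2,t5,t6}} W134={{t7},{t4,t7}} W234={{t4,t7}}
  W1234={{t4,t7}}
components per intersection:
  W1: {{t2},{t3},{t6},{t1,t2},{t1,t6},{t2,t3},{t2,t5},{t2,t6},{t4,t6},{t5,t6},{t2,t5,t6},{t4,t5,t6}} {{t7},{t4,t7}}
  W2: {{t2},{t4},{t5},{t1,t2},{t2,t3},{t2,t5},{t2,t6},{t4,t5},{t4,t6},{t4,t7},{t5,t6},{t2,t5,t6},{t4,t5,t6}}
  W3: {{t4},{t7},{t4,t5},{t4,t6},{t4,t7},{t4,t5,t6}}
  W4: {{t1},{t2},{t1,t2},{t1,t6},{t2,t3},{t2,t5},{t2,t6},{t2,t5,t6}} {{t7},{t4,t7}}
  W12: {{t2},{t1,t2},{t2,t3},{t2,t5},{t2,t6},{t4,t6},{t5,t6},{t2,t5,t6},{t4,t5,t6}} {{t4,t7}}
  W13: {{t7},{t4,t7}} {{t4,t6},{t4,t5,t6}}
  W14: {{t2},{t1,t2},{t2,t3},{t2,t5},{t2,t6},{t2,t5,t6}} {{t7},{t4,t7}} {{t1,t6}}
  W23: {{t4},{t4,t5},{t4,t6},{t4,t7},{t4,t5,t6}}
  W24: {{t2},{t1,t2},{t2,t3},{t2,t5},{t2,t6},{t2,t5,t6}} {{t4,t7}}
  W34: {{t7},{t4,t7}}
  W123: {{t4,t6},{t4,t5,t6}} {{t4,t7}}
  W124: {{t2},{t1,t2},{t2,t3},{t2,t5},{t2,t6},{t2,t5,t6}} {{t4,t7}}
  W134: {{t7},{t4,t7}}
  W234: {{t4,t7}}
  W1234: {{t4,t7}}
C dims 6,11,6,1; δ0: rk 5, SNF 1^5; δ1: rk 5, SNF 1^5; δ2: rk 1, SNF 1^1
Ȟ^0: (6−5)−0=1 ⇒ Z
Ȟ^1: (11−5)−5=1 ⇒ Z
Ȟ^2: (6−1)−5=0 ⇒ 0

Ȟ^0(U;F) ≅ Z, Ȟ^1(U;F) ≅ Z and Ȟ^2(U;F) ≅ 0


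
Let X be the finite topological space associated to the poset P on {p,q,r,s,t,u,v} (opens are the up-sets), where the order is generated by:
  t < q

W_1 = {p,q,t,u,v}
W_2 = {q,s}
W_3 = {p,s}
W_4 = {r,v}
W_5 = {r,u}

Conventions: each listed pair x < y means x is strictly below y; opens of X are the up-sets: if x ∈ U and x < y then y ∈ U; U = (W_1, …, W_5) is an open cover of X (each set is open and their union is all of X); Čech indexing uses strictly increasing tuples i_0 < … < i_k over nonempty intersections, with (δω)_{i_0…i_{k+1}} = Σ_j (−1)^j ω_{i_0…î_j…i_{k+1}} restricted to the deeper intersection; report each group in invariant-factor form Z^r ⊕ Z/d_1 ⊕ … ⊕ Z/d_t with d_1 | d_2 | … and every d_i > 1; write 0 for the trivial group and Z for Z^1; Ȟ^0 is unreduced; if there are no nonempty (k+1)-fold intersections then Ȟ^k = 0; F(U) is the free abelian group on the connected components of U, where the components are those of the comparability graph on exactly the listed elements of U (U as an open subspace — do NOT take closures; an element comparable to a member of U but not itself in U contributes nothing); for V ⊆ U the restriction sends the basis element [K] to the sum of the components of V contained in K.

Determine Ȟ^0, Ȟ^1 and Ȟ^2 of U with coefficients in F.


Ȟ^0 ≅ Z^6, Ȟ^1 ≅ 0 and Ȟ^2 ≅ 0

cover nerve:
  W12={q} W13={p} W14={v} W15={u} W23={s} W45={r}
components per intersection:
  W1: {p} {q,t} {u} {v}
  W2: {q} {s}
  W3: {p} {s}
  W4: {r} {v}
  W5: {r} {u}
  W12: {q}
  W13: {p}
  W14: {v}
  W15: {u}
  W23: {s}
  W45: {r}
C dims 12,6; δ0: rk 6, SNF 1^6
Ȟ^0: (12−6)−0=6 ⇒ Z^6
Ȟ^1: (6−0)−6=0 ⇒ 0
Ȟ^2: (0−0)−0=0 ⇒ 0


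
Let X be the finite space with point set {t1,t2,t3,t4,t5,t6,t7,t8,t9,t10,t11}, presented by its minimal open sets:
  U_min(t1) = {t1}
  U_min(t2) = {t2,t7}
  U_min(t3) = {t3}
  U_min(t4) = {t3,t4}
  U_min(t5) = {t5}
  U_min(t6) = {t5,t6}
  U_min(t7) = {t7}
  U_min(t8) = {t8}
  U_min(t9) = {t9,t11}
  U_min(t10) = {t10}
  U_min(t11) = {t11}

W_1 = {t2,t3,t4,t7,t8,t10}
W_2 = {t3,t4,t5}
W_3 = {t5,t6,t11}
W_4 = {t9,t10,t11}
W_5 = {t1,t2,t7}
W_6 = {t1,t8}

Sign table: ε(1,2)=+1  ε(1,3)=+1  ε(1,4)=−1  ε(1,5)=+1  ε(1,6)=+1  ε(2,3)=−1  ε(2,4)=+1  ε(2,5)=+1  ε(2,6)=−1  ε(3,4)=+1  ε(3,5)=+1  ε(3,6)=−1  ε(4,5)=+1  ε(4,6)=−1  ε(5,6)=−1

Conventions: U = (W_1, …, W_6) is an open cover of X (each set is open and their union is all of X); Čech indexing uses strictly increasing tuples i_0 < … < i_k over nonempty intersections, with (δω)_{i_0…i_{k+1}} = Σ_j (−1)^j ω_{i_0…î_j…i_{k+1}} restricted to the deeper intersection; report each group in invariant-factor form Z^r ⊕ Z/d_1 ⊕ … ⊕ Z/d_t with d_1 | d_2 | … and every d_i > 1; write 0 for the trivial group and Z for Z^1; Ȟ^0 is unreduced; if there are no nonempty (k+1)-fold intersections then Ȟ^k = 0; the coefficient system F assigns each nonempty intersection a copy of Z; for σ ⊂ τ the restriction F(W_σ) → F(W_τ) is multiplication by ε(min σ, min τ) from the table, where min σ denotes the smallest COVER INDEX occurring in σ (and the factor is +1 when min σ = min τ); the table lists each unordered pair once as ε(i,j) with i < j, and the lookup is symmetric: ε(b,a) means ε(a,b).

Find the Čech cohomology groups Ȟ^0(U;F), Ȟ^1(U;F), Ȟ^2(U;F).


nerve simplices:
  W12={t3,t4} W14={t10} W15={t2,t7} W16={t8} W23={t5} W34={t11} W56={t1}
C dims 6,7; δ0: rk 6, SNF 1^5·2
degree 0: 6−6−0 = 0 → Ȟ^0 ≅ 0
degree 1: 7−0−6 = 1 plus torsion [2] → Ȟ^1 ≅ Z ⊕ Z/2
degree 2: 0−0−0 = 0 → Ȟ^2 ≅ 0

Ȟ^0(U;F) ≅ 0; Ȟ^1(U;F) ≅ Z ⊕ Z/2; Ȟ^2(U;F) ≅ 0


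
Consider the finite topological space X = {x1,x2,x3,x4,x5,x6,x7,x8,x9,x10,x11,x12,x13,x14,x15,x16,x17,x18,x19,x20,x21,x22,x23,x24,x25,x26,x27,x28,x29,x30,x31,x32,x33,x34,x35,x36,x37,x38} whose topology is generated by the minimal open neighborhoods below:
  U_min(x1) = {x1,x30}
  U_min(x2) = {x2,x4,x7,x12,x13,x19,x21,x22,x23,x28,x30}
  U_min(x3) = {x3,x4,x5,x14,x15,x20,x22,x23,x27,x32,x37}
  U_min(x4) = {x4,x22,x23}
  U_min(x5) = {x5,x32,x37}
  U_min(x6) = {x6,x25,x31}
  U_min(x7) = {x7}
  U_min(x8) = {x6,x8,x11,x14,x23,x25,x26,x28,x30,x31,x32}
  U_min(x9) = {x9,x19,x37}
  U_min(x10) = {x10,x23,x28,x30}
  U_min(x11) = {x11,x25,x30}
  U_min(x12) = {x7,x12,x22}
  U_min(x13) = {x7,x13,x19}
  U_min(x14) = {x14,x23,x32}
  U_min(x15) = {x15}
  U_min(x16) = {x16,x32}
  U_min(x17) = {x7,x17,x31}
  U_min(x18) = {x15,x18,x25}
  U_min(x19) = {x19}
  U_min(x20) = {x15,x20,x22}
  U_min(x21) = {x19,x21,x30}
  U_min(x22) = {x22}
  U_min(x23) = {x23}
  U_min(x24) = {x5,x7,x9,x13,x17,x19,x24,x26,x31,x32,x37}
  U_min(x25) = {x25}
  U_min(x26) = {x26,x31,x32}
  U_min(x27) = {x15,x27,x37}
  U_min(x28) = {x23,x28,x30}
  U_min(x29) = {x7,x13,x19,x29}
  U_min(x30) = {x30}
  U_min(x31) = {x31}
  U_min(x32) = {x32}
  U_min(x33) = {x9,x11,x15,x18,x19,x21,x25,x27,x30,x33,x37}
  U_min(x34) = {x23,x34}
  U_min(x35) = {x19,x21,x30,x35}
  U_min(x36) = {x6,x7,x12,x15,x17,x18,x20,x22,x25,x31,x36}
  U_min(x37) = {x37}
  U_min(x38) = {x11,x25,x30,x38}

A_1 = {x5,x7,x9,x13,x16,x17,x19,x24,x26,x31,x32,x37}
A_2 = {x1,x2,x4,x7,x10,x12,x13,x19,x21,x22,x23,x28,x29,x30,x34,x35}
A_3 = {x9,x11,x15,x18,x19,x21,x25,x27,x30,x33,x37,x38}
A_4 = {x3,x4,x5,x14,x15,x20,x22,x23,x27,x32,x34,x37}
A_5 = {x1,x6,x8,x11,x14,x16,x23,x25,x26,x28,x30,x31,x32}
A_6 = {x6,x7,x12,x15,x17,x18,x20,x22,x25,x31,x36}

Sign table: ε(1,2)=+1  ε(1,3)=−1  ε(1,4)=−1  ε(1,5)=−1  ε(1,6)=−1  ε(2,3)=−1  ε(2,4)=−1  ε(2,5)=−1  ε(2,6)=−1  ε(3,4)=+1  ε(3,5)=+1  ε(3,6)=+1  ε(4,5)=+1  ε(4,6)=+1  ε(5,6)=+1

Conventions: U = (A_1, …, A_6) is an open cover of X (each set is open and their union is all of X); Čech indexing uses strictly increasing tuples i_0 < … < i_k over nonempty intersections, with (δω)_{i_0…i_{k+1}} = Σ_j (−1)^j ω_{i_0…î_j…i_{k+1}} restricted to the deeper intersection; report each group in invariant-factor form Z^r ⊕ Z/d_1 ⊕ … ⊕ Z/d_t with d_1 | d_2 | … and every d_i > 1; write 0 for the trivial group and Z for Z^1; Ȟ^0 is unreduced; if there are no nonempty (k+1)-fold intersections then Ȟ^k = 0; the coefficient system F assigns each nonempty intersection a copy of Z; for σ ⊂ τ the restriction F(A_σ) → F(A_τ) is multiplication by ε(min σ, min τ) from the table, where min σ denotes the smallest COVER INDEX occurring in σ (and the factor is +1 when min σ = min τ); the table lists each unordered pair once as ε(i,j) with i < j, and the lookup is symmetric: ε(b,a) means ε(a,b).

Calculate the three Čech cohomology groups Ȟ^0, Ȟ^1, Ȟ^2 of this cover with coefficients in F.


Ȟ^0 ≅ Z; Ȟ^1 ≅ 0; Ȟ^2 ≅ Z/2

nonempty intersections:
  A12={x7,x13,x19} A13={x9,x19,x37} A14={x5,x32,x37} A15={x16,x26,x31,x32} A16={x7,x17,x31} A23={x19,x21,x30} A24={x4,x22,x23,x34} A25={x1,x23,x28,x30} A26={x7,x12,x22} A34={x15,x27,x37} A35={x11,x25,x30} A36={x15,x18,x25} A45={x14,x23,x32} A46={x15,x20,x22} A56={x6,x25,x31}
  A123={x19} A126={x7} A134={x37} A145={x32} A156={x31} A235={x30} A245={x23} A246={x22} A346={x15} A356={x25}
C dims 6,15,10; δ0: rk 5, SNF 1^5; δ1: rk 10, SNF 1^9·2
Ȟ^0: (6−5)−0=1 ⇒ Z
Ȟ^1: (15−10)−5=0 ⇒ 0
Ȟ^2: (10−0)−10=0 plus torsion [2] ⇒ Z/2


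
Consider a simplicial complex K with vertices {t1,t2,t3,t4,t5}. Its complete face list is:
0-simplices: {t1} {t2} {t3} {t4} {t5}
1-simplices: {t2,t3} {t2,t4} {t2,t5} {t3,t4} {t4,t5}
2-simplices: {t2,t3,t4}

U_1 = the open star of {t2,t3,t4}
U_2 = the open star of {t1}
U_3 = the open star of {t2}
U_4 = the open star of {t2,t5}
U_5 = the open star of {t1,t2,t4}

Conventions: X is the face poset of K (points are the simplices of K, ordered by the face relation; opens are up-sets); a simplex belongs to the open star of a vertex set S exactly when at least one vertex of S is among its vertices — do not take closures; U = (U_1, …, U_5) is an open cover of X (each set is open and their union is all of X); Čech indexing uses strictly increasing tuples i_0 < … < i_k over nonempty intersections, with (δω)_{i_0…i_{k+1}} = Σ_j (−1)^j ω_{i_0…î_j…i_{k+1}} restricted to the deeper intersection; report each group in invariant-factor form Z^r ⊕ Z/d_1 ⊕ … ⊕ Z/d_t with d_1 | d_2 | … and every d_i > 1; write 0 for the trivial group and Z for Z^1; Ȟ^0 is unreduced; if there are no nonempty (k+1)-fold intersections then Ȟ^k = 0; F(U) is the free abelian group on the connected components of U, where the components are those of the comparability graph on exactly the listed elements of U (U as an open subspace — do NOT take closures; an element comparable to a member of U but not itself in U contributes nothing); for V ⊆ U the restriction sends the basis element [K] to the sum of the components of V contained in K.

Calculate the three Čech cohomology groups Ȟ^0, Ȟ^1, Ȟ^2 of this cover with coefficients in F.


Ȟ^0 ≅ Z^2, Ȟ^1 ≅ Z, Ȟ^2 ≅ 0

nonempty overlaps:
  U1={{t2},{t3},{t4},{t2,t3},{t2,t4},{t2,t5},{t3,t4},{t4,t5},{t2,t3,t4}} U2={{t1}} U3={{t2},{t2,t3},{t2,t4},{t2,t5},{t2,t3,t4}} U4={{t2},{t5},{t2,t3},{t2,t4},{t2,t5},{t4,t5},{t2,t3,t4}} U5={{t1},{t2},{t4},{t2,t3},{t2,t4},{t2,t5},{t3,t4},{t4,t5},{t2,t3,t4}}
  U13={{t2},{t2,t3},{t2,t4},{t2,t5},{t2,t3,t4}} U14={{t2},{t2,t3},{t2,t4},{t2,t5},{t4,t5},{t2,t3,t4}} U15={{t2},{t4},{t2,t3},{t2,t4},{t2,t5},{t3,t4},{t4,t5},{t2,t3,t4}} U25={{t1}} U34={{t2},{t2,t3},{t2,t4},{t2,t5},{t2,t3,t4}} U35={{t2},{t2,t3},{t2,t4},{t2,t5},{t2,t3,t4}} U45={{t2},{t2,t3},{t2,t4},{t2,t5},{t4,t5},{t2,t3,t4}}
  U134={{t2},{t2,t3},{t2,t4},{t2,t5},{t2,t3,t4}} U135={{t2},{t2,t3},{t2,t4},{t2,t5},{t2,t3,t4}} U145={{t2},{t2,t3},{t2,t4},{t2,t5},{t4,t5},{t2,t3,t4}} U345={{t2},{t2,t3},{t2,t4},{t2,t5},{t2,t3,t4}}
  U1345={{t2},{t2,t3},{t2,t4},{t2,t5},{t2,t3,t4}}
components per intersection:
  U1: {{t2},{t3},{t4},{t2,t3},{t2,t4},{t2,t5},{t3,t4},{t4,t5},{t2,t3,t4}}
  U2: {{t1}}
  U3: {{t2},{t2,t3},{t2,t4},{t2,t5},{t2,t3,t4}}
  U4: {{t2},{t5},{t2,t3},{t2,t4},{t2,t5},{t4,t5},{t2,t3,t4}}
  U5: {{t1}} {{t2},{t4},{t2,t3},{t2,t4},{t2,t5},{t3,t4},{t4,t5},{t2,t3,t4}}
  U13: {{t2},{t2,t3},{t2,t4},{t2,t5},{t2,t3,t4}}
  U14: {{t2},{t2,t3},{t2,t4},{t2,t5},{t2,t3,t4}} {{t4,t5}}
  U15: {{t2},{t4},{t2,t3},{t2,t4},{t2,t5},{t3,t4},{t4,t5},{t2,t3,t4}}
  U25: {{t1}}
  U34: {{t2},{t2,t3},{t2,t4},{t2,t5},{t2,t3,t4}}
  U35: {{t2},{t2,t3},{t2,t4},{t2,t5},{t2,t3,t4}}
  U45: {{t2},{t2,t3},{t2,t4},{t2,t5},{t2,t3,t4}} {{t4,t5}}
  U134: {{t2},{t2,t3},{t2,t4},{t2,t5},{t2,t3,t4}}
  U135: {{t2},{t2,t3},{t2,t4},{t2,t5},{t2,t3,t4}}
  U145: {{t2},{t2,t3},{t2,t4},{t2,t5},{t2,t3,t4}} {{t4,t5}}
  U345: {{t2},{t2,t3},{t2,t4},{t2,t5},{t2,t3,t4}}
  U1345: {{t2},{t2,t3},{t2,t4},{t2,t5},{t2,t3,t4}}
C dims 6,9,5,1; δ0: rk 4, SNF 1^4; δ1: rk 4, SNF 1^4; δ2: rk 1, SNF 1^1
degree 0: 6−4−0 = 2 → Ȟ^0 ≅ Z^2
degree 1: 9−4−4 = 1 → Ȟ^1 ≅ Z
degree 2: 5−1−4 = 0 → Ȟ^2 ≅ 0


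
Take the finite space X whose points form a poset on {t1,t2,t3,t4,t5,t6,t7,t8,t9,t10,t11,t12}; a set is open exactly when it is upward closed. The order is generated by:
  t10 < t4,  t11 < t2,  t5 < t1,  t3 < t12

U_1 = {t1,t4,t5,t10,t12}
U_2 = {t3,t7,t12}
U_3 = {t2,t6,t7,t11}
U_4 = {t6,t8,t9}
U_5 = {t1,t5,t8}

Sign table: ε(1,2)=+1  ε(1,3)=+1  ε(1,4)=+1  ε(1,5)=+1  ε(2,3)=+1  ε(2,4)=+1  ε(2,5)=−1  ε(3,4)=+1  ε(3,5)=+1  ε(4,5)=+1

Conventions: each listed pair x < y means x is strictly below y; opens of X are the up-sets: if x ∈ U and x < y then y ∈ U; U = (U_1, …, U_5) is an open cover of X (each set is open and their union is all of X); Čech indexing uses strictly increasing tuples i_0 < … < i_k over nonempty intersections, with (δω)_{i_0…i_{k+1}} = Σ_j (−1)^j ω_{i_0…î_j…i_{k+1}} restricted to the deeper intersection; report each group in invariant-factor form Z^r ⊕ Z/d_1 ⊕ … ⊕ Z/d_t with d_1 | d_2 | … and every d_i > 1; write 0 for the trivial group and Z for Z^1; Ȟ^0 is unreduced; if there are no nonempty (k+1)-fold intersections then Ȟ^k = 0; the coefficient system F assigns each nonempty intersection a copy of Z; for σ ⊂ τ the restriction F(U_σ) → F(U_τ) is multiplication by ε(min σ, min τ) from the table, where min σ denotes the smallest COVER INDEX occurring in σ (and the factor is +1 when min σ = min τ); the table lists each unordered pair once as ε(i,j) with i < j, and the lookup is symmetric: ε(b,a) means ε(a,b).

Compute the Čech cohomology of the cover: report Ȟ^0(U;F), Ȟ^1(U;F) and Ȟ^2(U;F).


nonempty intersections:
  U12={t12} U15={t1,t5} U23={t7} U34={t6} U45={t8}
C dims 5,5; δ0: rk 4, SNF 1^4
Ȟ^0: (5−4)−0=1 ⇒ Z
Ȟ^1: (5−0)−4=1 ⇒ Z
Ȟ^2: (0−0)−0=0 ⇒ 0

Ȟ^0 = Z; Ȟ^1 = Z; Ȟ^2 = 0


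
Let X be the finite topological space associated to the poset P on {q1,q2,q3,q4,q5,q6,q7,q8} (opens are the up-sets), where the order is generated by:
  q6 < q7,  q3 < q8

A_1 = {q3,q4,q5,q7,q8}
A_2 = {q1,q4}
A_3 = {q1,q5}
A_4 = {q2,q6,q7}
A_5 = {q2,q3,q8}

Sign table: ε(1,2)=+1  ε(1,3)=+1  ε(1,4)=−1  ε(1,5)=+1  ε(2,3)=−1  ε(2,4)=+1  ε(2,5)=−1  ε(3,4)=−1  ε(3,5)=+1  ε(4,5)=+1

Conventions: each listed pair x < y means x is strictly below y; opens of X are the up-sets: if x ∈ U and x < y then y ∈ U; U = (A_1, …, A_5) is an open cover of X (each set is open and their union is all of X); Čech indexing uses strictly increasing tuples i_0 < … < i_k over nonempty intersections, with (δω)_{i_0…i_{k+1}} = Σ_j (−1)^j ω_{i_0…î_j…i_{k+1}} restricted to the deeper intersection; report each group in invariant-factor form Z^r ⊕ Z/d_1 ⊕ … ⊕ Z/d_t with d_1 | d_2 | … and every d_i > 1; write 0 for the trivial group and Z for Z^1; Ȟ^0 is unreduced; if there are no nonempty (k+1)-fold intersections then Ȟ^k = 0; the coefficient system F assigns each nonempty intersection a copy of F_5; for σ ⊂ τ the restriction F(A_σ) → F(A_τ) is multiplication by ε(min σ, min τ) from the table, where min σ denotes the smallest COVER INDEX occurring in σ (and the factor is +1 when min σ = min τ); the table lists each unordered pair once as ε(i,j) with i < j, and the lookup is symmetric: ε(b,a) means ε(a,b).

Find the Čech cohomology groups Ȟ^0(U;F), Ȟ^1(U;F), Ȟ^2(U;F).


nerve of the cover:
  A12={q4} A13={q5} A14={q7} A15={q3,q8} A23={q1} A45={q2}
C dims 5,6; δ0: rk_F5 5
Ȟ^0 = (5 − 5) − 0 = 0, so Ȟ^0 ≅ 0
Ȟ^1 = (6 − 0) − 5 = 1, so Ȟ^1 ≅ Z/5
Ȟ^2 = (0 − 0) − 0 = 0, so Ȟ^2 ≅ 0

Ȟ^0 ≅ 0, Ȟ^1 ≅ Z/5 and Ȟ^2 ≅ 0


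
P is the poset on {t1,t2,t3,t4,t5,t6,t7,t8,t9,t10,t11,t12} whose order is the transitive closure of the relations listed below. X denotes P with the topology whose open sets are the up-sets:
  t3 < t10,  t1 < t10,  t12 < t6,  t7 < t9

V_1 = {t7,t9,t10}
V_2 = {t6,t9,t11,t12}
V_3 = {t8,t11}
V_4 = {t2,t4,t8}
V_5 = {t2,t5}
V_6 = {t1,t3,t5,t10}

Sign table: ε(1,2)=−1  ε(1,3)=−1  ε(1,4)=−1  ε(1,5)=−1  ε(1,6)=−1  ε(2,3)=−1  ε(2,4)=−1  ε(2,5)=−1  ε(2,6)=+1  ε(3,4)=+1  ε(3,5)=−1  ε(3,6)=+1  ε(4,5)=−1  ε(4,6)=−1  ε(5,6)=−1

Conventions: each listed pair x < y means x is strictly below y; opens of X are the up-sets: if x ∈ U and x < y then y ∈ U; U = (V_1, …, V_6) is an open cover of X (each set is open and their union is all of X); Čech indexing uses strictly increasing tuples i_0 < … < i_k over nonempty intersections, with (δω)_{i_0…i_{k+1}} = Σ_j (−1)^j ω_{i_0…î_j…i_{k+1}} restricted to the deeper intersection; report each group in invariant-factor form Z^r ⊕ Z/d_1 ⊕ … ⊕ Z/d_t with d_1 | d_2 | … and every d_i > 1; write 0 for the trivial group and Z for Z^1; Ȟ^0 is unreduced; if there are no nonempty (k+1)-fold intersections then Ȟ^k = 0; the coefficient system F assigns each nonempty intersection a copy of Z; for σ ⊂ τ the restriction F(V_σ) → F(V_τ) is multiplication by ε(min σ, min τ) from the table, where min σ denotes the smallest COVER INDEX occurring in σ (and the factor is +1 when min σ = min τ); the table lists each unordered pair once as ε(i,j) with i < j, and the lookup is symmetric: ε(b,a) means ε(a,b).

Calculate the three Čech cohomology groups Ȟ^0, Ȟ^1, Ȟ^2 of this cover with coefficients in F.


Ȟ^0(U;F) ≅ 0; Ȟ^1(U;F) ≅ Z/2; Ȟ^2(U;F) ≅ 0

nonempty overlaps:
  V12={t9} V16={t10} V23={t11} V34={t8} V45={t2} V56={t5}
C dims 6,6; δ0: rk 6, SNF 1^5·2
degree 0: 6−6−0 = 0 → Ȟ^0 ≅ 0
degree 1: 6−0−6 = 0 plus torsion [2] → Ȟ^1 ≅ Z/2
degree 2: 0−0−0 = 0 → Ȟ^2 ≅ 0


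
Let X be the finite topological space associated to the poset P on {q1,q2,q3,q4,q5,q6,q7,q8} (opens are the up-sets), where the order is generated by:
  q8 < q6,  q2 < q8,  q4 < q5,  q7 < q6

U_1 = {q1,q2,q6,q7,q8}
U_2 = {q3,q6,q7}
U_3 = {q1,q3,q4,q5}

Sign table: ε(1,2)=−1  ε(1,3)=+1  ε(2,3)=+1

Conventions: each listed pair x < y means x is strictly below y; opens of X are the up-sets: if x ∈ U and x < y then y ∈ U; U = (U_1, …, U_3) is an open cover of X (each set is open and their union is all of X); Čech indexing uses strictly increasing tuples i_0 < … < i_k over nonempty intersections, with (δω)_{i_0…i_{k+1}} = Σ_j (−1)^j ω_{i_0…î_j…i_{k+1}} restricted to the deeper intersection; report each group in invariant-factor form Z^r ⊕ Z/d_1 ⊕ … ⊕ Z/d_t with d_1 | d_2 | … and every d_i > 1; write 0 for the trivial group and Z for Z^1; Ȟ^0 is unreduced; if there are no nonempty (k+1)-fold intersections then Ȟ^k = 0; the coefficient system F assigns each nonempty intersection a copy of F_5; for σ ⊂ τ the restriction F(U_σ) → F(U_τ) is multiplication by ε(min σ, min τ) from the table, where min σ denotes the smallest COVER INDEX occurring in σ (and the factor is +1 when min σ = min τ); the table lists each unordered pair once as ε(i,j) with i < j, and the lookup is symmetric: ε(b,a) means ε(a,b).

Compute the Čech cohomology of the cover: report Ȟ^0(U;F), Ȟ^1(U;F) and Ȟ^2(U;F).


nonempty intersections:
  U12={q6,q7} U13={q1} U23={q3}
C dims 3,3; δ0: rk_F5 3
Ȟ^0: (3−3)−0=0 ⇒ 0
Ȟ^1: (3−0)−3=0 ⇒ 0
Ȟ^2: (0−0)−0=0 ⇒ 0

Ȟ^0 ≅ 0, Ȟ^1 ≅ 0 and Ȟ^2 ≅ 0


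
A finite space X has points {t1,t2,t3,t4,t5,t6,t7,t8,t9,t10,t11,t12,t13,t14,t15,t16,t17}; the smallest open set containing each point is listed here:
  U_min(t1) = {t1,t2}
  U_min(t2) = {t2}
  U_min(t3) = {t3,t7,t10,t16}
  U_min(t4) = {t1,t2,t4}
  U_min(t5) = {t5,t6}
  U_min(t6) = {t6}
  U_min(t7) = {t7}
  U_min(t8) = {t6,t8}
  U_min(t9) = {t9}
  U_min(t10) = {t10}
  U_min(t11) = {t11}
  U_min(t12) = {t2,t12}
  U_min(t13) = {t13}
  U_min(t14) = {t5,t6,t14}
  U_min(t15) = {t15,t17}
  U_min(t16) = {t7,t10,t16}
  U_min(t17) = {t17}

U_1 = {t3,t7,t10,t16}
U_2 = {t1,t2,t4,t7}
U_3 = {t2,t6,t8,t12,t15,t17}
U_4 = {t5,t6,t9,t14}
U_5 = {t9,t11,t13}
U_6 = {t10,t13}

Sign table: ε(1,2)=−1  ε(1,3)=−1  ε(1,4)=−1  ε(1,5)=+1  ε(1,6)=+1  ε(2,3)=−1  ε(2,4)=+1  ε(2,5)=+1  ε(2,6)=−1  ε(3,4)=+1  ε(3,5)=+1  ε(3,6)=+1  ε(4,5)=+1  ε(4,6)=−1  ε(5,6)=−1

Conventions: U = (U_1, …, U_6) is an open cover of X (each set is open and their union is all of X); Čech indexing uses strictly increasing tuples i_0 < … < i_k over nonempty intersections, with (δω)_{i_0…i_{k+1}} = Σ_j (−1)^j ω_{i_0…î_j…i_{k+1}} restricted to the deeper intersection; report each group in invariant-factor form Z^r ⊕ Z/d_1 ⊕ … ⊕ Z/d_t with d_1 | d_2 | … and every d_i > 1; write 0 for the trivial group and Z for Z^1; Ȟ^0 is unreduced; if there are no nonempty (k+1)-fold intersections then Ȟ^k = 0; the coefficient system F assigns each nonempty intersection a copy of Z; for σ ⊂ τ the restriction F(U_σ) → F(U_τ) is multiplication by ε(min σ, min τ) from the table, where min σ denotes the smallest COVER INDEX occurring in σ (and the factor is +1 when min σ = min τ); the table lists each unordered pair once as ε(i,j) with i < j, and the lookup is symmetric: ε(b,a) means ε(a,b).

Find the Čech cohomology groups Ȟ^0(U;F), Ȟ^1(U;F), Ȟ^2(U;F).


nonempty overlaps:
  U12={t7} U16={t10} U23={t2} U34={t6} U45={t9} U56={t13}
C dims 6,6; δ0: rk 6, SNF 1^5·2
degree 0: 6−6−0 = 0 → Ȟ^0 ≅ 0
degree 1: 6−0−6 = 0 plus torsion [2] → Ȟ^1 ≅ Z/2
degree 2: 0−0−0 = 0 → Ȟ^2 ≅ 0

Ȟ^0 = 0, Ȟ^1 = Z/2, Ȟ^2 = 0


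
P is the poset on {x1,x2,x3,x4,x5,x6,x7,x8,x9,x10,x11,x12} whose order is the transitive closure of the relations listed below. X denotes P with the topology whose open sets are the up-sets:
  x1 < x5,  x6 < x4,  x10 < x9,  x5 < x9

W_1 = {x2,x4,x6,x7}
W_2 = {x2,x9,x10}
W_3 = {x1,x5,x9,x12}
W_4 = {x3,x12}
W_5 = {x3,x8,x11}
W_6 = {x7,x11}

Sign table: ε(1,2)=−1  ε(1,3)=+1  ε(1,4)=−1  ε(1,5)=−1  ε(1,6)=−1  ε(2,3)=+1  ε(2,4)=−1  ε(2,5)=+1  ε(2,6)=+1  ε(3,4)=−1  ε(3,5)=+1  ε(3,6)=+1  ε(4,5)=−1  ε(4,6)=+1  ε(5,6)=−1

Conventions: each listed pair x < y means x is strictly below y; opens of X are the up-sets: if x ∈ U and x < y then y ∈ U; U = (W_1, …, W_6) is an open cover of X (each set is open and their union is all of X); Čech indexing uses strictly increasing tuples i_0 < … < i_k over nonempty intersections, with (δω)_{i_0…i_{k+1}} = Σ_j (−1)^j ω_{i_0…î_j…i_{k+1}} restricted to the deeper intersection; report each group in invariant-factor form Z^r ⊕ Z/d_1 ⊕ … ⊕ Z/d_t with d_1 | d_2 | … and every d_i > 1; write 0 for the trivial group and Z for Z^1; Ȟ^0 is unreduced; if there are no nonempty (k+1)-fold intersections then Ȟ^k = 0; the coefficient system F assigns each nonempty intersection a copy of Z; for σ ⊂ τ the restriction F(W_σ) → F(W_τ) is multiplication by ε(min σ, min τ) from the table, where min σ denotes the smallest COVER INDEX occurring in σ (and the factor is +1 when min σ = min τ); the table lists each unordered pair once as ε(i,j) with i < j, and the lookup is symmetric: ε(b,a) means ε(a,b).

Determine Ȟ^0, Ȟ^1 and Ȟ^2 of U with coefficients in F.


nerve simplices:
  W12={x2} W16={x7} W23={x9} W34={x12} W45={x3} W56={x11}
C dims 6,6; δ0: rk 6, SNF 1^5·2
degree 0: 6−6−0 = 0 → Ȟ^0 ≅ 0
degree 1: 6−0−6 = 0 plus torsion [2] → Ȟ^1 ≅ Z/2
degree 2: 0−0−0 = 0 → Ȟ^2 ≅ 0

Ȟ^0 ≅ 0, Ȟ^1 ≅ Z/2 and Ȟ^2 ≅ 0


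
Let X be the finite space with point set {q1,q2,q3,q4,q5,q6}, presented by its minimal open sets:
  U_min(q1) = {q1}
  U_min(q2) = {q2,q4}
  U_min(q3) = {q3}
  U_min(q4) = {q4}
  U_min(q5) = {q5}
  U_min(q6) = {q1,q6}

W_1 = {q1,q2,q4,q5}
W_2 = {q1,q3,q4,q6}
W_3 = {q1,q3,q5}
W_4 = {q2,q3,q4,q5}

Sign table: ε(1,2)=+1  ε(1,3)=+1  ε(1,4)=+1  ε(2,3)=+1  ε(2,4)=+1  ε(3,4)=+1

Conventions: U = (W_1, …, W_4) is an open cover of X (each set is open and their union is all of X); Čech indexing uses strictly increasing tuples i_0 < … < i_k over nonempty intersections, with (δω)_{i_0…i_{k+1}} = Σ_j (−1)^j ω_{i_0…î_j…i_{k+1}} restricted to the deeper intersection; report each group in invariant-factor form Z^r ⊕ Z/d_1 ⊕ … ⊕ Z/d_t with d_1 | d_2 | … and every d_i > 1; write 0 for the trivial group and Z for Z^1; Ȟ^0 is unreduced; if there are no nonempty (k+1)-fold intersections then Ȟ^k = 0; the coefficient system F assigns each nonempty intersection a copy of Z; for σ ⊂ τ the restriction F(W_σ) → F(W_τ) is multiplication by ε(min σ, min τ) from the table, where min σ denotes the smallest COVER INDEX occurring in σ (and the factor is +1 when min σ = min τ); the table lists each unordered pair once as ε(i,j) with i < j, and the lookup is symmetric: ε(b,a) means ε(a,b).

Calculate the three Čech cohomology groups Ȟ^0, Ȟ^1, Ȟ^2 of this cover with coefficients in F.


Ȟ^0(U;F) ≅ Z, Ȟ^1(U;F) ≅ 0, Ȟ^2(U;F) ≅ Z

nonempty intersections:
  W12={q1,q4} W13={q1,q5} W14={q2,q4,q5} W23={q1,q3} W24={q3,q4} W34={q3,q5}
  W123={q1} W124={q4} W134={q5} W234={q3}
C dims 4,6,4; δ0: rk 3, SNF 1^3; δ1: rk 3, SNF 1^3
Ȟ^0: (4−3)−0=1 ⇒ Z
Ȟ^1: (6−3)−3=0 ⇒ 0
Ȟ^2: (4−0)−3=1 ⇒ Z


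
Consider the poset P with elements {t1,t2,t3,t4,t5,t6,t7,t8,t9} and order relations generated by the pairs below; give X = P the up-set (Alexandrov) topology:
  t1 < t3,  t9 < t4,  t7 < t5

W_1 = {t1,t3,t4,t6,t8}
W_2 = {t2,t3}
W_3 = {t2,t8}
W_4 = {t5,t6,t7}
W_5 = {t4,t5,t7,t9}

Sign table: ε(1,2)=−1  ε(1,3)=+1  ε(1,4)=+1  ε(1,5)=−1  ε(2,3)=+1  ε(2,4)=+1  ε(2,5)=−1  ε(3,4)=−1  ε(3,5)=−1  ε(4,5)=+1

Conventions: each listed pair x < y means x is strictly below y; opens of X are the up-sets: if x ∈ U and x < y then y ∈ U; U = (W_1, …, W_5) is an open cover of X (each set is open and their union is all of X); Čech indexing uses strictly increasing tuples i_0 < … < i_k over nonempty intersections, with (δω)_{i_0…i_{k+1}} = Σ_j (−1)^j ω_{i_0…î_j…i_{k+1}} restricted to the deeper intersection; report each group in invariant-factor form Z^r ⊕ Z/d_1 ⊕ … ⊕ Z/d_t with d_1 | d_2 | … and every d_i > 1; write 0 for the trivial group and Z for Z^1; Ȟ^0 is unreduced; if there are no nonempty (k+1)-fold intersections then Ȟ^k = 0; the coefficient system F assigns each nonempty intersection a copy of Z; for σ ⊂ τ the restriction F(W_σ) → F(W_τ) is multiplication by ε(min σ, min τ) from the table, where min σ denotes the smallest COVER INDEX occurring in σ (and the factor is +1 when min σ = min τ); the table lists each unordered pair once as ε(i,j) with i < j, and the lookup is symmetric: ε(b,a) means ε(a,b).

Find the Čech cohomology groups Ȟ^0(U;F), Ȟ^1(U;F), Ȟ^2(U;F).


intersection data:
  W12={t3} W13={t8} W14={t6} W15={t4} W23={t2} W45={t5,t7}
C dims 5,6; δ0: rk 5, SNF 1^4·2
Ȟ^0 = (5 − 5) − 0 = 0, so Ȟ^0 ≅ 0
Ȟ^1 = (6 − 0) − 5 = 1 plus torsion [2], so Ȟ^1 ≅ Z ⊕ Z/2
Ȟ^2 = (0 − 0) − 0 = 0, so Ȟ^2 ≅ 0

Ȟ^0 = 0; Ȟ^1 = Z ⊕ Z/2; Ȟ^2 = 0
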